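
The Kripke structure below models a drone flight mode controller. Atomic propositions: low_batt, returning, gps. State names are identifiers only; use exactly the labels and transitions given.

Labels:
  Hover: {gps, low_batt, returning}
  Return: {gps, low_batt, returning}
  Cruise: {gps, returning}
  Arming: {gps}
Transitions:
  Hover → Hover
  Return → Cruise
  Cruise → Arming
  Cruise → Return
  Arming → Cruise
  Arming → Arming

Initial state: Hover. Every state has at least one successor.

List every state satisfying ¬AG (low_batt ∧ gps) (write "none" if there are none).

{Return, Cruise, Arming}

States satisfying low_batt ∧ gps: {Hover, Return}.
States satisfying AG (low_batt ∧ gps): {Hover}.
States satisfying ¬AG (low_batt ∧ gps): {Return, Cruise, Arming}.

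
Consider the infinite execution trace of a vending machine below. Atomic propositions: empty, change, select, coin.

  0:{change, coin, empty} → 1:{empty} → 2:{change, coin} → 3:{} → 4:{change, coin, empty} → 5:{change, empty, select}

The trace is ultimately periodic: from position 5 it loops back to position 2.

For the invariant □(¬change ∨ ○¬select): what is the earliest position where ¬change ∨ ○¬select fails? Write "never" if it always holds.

4

Check ¬change ∨ ○¬select at each position in order: 0 ✓, 1 ✓, 2 ✓, 3 ✓.
At position 4 the labels are {change, coin, empty} and the next position 5 has {change, empty, select}, so ¬change ∨ ○¬select is false there. This is the first violation.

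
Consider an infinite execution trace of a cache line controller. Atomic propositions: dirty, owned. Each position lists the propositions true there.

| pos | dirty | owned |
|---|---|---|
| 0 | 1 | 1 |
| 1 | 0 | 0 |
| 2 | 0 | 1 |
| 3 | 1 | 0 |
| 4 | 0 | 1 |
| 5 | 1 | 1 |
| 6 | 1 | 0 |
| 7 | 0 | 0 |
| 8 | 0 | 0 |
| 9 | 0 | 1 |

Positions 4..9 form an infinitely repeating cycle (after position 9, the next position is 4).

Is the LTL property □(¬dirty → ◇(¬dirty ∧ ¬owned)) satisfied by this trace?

Yes

¬dirty → ◇(¬dirty ∧ ¬owned) holds at every position 0..9, and those are all positions ever visited, so □(¬dirty → ◇(¬dirty ∧ ¬owned)) holds.
Positions where ¬dirty holds: 1, 2, 4, 7, 8, 9.
Check ◇(¬dirty ∧ ¬owned) at each: 1→ok, 2→ok, 4→ok, 7→ok, 8→ok, 9→ok.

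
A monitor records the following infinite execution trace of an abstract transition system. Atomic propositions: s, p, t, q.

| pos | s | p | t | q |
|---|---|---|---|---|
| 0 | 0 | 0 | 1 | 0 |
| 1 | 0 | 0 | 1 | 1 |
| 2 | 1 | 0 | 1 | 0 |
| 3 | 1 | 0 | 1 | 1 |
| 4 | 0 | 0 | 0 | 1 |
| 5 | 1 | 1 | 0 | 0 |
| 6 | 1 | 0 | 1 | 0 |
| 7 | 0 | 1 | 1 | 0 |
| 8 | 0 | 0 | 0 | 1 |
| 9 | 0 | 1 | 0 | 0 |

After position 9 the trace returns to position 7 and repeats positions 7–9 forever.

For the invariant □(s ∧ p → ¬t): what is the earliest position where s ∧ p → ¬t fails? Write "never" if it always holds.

never

s ∧ p → ¬t holds at every position 0..9, and those are all the positions the trace ever visits, so the invariant □(s ∧ p → ¬t) is never violated.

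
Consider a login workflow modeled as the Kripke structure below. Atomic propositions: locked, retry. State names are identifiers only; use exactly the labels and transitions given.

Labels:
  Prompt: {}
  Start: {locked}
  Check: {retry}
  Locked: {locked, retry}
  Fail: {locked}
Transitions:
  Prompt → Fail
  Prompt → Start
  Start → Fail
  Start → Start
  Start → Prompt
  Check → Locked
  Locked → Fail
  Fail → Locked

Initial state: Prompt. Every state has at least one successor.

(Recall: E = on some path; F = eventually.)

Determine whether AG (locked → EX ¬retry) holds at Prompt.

No

States satisfying locked → EX ¬retry: {Prompt, Start, Check, Locked}.
States satisfying AG (locked → EX ¬retry): ∅.
Fail is reachable from Prompt and violates locked → EX ¬retry, so AG fails at Prompt.
Prompt ∉ Sat(AG (locked → EX ¬retry)).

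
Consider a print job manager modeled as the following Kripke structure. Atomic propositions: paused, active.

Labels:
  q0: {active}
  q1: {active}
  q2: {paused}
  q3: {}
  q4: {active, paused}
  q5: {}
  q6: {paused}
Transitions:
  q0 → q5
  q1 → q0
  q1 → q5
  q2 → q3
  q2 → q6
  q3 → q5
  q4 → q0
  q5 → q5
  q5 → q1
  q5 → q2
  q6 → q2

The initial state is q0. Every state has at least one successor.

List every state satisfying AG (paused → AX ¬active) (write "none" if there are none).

States satisfying paused → AX ¬active: {q0, q1, q2, q3, q5, q6}.
States satisfying AG (paused → AX ¬active): {q0, q1, q2, q3, q5, q6}.

{q0, q1, q2, q3, q5, q6}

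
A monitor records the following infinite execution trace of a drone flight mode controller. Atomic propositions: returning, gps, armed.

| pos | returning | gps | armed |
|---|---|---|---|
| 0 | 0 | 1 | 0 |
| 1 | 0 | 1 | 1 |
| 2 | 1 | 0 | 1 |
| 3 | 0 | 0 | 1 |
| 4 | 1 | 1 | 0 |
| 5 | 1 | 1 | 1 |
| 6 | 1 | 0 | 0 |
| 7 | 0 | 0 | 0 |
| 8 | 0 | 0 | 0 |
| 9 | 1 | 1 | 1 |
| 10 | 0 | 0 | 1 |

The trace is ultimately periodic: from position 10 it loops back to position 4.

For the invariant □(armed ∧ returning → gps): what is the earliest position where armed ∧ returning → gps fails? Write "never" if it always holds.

2

Check armed ∧ returning → gps at each position in order: 0 ✓, 1 ✓.
At position 2 the labels are {armed, returning}, so armed ∧ returning → gps is false there. This is the first violation.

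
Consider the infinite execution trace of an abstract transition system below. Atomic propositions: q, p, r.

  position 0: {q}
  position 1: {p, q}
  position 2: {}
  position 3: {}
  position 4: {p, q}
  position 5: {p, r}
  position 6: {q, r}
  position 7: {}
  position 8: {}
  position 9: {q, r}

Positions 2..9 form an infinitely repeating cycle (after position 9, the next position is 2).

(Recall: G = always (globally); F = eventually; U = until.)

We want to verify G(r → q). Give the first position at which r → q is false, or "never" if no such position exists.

Check r → q at each position in order: 0 ✓, 1 ✓, 2 ✓, 3 ✓, 4 ✓.
At position 5 the labels are {p, r}, so r → q is false there. This is the first violation.

5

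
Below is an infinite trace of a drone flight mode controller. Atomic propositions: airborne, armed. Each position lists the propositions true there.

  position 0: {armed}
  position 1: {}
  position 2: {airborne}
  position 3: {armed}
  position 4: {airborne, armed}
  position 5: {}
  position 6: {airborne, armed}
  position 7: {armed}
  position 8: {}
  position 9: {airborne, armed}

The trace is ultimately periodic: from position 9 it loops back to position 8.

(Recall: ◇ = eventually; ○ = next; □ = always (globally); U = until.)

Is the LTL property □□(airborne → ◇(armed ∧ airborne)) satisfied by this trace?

□(airborne → ◇(armed ∧ airborne)) holds at every position 0..9, and those are all positions ever visited, so □□(airborne → ◇(armed ∧ airborne)) holds.

Yes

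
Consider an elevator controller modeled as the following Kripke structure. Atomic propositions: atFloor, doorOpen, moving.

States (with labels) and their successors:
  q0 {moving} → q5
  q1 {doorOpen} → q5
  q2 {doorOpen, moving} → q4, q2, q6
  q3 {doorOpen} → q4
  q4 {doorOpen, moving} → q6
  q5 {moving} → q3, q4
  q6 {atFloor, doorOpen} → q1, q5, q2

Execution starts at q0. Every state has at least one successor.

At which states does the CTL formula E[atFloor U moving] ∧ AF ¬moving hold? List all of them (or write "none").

States satisfying atFloor: {q6}.
States satisfying moving: {q0, q2, q4, q5}.
States satisfying E[atFloor U moving]: {q0, q2, q4, q5, q6}.
States satisfying ¬moving: {q1, q3, q6}.
States satisfying AF ¬moving: {q0, q1, q3, q4, q5, q6}.
States satisfying E[atFloor U moving] ∧ AF ¬moving: {q0, q4, q5, q6}.

{q0, q4, q5, q6}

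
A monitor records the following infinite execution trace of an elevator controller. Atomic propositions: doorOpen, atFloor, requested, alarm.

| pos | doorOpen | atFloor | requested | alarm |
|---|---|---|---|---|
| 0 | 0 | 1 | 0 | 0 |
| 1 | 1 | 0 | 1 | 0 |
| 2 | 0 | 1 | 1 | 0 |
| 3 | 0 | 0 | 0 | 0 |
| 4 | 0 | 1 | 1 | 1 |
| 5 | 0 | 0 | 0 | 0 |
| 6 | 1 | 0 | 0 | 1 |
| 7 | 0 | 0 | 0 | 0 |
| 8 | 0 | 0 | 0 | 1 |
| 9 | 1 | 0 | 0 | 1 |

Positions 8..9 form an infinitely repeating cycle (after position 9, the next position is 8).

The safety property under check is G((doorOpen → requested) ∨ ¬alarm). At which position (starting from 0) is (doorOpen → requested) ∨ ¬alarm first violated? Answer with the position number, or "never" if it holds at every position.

Check (doorOpen → requested) ∨ ¬alarm at each position in order: 0 ✓, 1 ✓, 2 ✓, 3 ✓, 4 ✓, 5 ✓.
At position 6 the labels are {alarm, doorOpen}, so (doorOpen → requested) ∨ ¬alarm is false there. This is the first violation.

6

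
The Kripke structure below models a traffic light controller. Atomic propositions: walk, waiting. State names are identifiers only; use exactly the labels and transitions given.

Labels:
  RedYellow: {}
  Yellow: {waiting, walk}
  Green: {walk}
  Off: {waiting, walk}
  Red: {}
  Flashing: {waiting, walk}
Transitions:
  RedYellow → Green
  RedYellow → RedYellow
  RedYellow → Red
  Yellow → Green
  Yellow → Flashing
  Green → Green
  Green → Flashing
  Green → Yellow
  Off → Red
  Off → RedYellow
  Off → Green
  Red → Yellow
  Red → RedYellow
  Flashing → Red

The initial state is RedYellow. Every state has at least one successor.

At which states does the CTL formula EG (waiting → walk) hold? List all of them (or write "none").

{RedYellow, Yellow, Green, Off, Red, Flashing}

States satisfying waiting → walk: {RedYellow, Yellow, Green, Off, Red, Flashing}.
States satisfying EG (waiting → walk): {RedYellow, Yellow, Green, Off, Red, Flashing}.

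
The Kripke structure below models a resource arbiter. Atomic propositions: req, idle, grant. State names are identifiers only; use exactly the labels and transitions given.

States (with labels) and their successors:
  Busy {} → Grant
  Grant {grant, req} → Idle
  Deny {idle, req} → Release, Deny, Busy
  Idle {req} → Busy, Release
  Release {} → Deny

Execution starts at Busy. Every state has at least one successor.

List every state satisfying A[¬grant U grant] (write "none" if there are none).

States satisfying ¬grant: {Busy, Deny, Idle, Release}.
States satisfying grant: {Grant}.
States satisfying A[¬grant U grant]: {Busy, Grant}.

{Busy, Grant}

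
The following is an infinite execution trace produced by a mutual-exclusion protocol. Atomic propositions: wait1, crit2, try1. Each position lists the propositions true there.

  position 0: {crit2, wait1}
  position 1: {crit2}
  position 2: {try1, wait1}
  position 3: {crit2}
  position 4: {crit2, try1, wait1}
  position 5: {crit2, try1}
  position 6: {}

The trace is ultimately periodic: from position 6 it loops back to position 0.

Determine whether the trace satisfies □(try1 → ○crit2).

try1 → ○crit2 must hold at every position from 0 onward. It fails at position 5, so □(try1 → ○crit2) is false.
Positions where try1 holds: 2, 4, 5.
Check ○crit2 at each: 2→ok, 4→ok, 5→fails.

No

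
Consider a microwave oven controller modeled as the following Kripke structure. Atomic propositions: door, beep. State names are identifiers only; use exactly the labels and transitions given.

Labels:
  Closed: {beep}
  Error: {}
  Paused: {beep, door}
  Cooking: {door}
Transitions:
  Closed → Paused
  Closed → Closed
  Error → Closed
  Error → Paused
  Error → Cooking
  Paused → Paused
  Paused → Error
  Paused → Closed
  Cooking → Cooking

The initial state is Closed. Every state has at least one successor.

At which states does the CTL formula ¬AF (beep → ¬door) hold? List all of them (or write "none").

{Paused}

States satisfying beep → ¬door: {Closed, Error, Cooking}.
States satisfying AF (beep → ¬door): {Closed, Error, Cooking}.
States satisfying ¬AF (beep → ¬door): {Paused}.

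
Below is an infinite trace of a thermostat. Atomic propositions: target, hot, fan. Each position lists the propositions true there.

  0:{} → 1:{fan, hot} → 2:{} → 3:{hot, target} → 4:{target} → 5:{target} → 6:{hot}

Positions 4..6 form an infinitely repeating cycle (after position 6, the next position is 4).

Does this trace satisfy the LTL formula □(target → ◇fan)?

Does not hold

target → ◇fan must hold at every position from 0 onward. It fails at position 3, so □(target → ◇fan) is false.
Positions where target holds: 3, 4, 5.
Check ◇fan at each: 3→fails, 4→fails, 5→fails.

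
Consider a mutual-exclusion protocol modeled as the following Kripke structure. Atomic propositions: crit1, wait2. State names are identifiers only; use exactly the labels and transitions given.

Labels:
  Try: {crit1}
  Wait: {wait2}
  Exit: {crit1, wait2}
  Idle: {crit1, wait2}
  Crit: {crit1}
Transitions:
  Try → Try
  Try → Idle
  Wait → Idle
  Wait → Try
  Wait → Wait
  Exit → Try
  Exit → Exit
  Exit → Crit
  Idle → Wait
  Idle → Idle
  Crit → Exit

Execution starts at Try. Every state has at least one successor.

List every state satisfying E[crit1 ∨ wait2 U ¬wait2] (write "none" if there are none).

{Try, Wait, Exit, Idle, Crit}

States satisfying crit1 ∨ wait2: {Try, Wait, Exit, Idle, Crit}.
States satisfying ¬wait2: {Try, Crit}.
States satisfying E[crit1 ∨ wait2 U ¬wait2]: {Try, Wait, Exit, Idle, Crit}.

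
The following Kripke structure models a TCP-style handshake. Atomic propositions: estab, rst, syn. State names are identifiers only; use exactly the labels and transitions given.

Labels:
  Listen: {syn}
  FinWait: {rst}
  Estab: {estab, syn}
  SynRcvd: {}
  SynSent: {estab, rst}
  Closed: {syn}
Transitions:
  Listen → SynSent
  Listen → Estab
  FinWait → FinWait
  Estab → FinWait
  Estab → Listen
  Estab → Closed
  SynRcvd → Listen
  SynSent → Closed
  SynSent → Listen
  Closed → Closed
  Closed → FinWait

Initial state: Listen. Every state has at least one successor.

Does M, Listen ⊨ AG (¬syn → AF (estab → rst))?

Holds

States satisfying ¬syn → AF (estab → rst): {Listen, FinWait, Estab, SynRcvd, SynSent, Closed}.
States satisfying AG (¬syn → AF (estab → rst)): {Listen, FinWait, Estab, SynRcvd, SynSent, Closed}.
Every state reachable from Listen satisfies ¬syn → AF (estab → rst).
Listen ∈ Sat(AG (¬syn → AF (estab → rst))).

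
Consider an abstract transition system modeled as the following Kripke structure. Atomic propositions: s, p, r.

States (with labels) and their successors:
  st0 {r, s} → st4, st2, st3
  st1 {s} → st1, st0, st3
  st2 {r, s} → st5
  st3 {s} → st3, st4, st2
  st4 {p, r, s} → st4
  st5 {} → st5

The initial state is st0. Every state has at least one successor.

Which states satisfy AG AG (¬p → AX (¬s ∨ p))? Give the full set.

{st2, st4, st5}

States satisfying AG (¬p → AX (¬s ∨ p)): {st2, st4, st5}.
States satisfying AG AG (¬p → AX (¬s ∨ p)): {st2, st4, st5}.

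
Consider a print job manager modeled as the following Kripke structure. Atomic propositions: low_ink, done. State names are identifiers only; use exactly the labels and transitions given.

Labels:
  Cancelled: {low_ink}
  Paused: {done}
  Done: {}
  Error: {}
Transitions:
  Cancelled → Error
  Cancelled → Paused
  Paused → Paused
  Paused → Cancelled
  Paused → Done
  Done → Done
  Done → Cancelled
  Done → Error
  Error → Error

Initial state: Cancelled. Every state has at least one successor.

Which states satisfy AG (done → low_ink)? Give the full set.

{Error}

States satisfying done → low_ink: {Cancelled, Done, Error}.
States satisfying AG (done → low_ink): {Error}.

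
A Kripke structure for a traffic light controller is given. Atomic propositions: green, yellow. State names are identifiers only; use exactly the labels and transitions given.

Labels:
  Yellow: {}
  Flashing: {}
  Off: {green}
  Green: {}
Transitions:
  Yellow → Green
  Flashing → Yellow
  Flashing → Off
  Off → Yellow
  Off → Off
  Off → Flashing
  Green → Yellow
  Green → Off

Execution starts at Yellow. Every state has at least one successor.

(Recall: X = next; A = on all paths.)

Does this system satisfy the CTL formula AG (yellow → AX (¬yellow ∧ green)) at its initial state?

States satisfying yellow → AX (¬yellow ∧ green): {Yellow, Flashing, Off, Green}.
States satisfying AG (yellow → AX (¬yellow ∧ green)): {Yellow, Flashing, Off, Green}.
Every state reachable from Yellow satisfies yellow → AX (¬yellow ∧ green).
Yellow ∈ Sat(AG (yellow → AX (¬yellow ∧ green))).

Holds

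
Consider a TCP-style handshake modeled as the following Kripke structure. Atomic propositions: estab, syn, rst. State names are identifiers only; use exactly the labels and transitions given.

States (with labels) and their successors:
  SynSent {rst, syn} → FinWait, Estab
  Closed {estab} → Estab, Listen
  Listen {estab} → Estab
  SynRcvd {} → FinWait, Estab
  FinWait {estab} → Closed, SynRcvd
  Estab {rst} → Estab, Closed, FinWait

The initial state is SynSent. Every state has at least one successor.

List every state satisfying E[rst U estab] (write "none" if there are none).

States satisfying rst: {SynSent, Estab}.
States satisfying estab: {Closed, Listen, FinWait}.
States satisfying E[rst U estab]: {SynSent, Closed, Listen, FinWait, Estab}.

{SynSent, Closed, Listen, FinWait, Estab}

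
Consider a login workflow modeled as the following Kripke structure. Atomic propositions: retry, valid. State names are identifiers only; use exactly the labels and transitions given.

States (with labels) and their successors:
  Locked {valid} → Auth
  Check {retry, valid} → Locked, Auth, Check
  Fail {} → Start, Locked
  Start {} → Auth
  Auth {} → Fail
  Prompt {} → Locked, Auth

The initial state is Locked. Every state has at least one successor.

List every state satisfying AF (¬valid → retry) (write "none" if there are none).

{Locked, Check}

States satisfying ¬valid → retry: {Locked, Check}.
States satisfying AF (¬valid → retry): {Locked, Check}.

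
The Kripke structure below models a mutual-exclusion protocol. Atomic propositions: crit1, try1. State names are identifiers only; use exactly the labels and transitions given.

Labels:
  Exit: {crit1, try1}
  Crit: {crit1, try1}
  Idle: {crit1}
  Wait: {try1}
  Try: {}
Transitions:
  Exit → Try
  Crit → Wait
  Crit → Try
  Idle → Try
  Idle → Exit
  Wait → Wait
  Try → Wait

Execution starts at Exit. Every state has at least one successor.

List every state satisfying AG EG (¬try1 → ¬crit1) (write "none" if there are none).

States satisfying EG (¬try1 → ¬crit1): {Exit, Crit, Wait, Try}.
States satisfying AG EG (¬try1 → ¬crit1): {Exit, Crit, Wait, Try}.

{Exit, Crit, Wait, Try}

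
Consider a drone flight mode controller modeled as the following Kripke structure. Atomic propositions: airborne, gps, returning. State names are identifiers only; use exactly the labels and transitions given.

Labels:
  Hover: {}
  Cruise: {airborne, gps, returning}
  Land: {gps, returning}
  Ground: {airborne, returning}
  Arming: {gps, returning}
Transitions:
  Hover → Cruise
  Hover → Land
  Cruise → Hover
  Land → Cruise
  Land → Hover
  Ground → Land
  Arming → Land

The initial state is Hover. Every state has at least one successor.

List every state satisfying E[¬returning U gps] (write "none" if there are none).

States satisfying ¬returning: {Hover}.
States satisfying gps: {Cruise, Land, Arming}.
States satisfying E[¬returning U gps]: {Hover, Cruise, Land, Arming}.

{Hover, Cruise, Land, Arming}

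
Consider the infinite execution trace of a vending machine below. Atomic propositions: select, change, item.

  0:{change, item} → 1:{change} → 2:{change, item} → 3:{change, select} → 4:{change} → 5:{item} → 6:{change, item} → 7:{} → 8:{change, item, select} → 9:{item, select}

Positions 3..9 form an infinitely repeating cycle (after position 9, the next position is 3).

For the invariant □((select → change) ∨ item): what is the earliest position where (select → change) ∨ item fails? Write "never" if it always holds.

never

(select → change) ∨ item holds at every position 0..9, and those are all the positions the trace ever visits, so the invariant □((select → change) ∨ item) is never violated.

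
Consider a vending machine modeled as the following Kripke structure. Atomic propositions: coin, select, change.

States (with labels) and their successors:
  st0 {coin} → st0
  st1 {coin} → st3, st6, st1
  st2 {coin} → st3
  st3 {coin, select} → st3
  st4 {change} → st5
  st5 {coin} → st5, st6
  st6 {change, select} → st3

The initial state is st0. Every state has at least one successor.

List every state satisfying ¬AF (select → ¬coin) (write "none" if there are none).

States satisfying select → ¬coin: {st0, st1, st2, st4, st5, st6}.
States satisfying AF (select → ¬coin): {st0, st1, st2, st4, st5, st6}.
States satisfying ¬AF (select → ¬coin): {st3}.

{st3}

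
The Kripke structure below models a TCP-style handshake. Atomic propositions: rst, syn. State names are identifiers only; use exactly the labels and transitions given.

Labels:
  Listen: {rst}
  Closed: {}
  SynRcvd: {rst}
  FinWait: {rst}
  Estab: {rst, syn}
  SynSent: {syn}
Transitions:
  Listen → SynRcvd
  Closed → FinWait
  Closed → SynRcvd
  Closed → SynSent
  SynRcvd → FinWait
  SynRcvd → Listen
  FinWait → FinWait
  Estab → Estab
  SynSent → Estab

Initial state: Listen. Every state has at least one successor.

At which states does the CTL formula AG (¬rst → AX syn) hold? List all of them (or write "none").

States satisfying ¬rst → AX syn: {Listen, SynRcvd, FinWait, Estab, SynSent}.
States satisfying AG (¬rst → AX syn): {Listen, SynRcvd, FinWait, Estab, SynSent}.

{Listen, SynRcvd, FinWait, Estab, SynSent}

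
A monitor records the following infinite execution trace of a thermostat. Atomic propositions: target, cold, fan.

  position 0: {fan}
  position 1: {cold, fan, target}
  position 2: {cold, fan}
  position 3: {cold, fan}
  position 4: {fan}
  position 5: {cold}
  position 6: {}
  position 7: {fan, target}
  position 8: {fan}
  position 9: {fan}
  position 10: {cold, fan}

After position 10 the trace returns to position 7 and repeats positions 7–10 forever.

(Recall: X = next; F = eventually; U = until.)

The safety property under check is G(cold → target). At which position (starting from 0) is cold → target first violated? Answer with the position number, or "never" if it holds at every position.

2

Check cold → target at each position in order: 0 ✓, 1 ✓.
At position 2 the labels are {cold, fan}, so cold → target is false there. This is the first violation.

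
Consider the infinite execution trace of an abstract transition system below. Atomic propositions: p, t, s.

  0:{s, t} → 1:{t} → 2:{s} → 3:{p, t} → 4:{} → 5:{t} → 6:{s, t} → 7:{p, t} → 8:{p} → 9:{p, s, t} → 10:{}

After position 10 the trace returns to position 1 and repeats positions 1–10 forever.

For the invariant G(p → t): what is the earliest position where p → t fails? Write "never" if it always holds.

Check p → t at each position in order: 0 ✓, 1 ✓, 2 ✓, 3 ✓, 4 ✓, 5 ✓, 6 ✓, 7 ✓.
At position 8 the labels are {p}, so p → t is false there. This is the first violation.

8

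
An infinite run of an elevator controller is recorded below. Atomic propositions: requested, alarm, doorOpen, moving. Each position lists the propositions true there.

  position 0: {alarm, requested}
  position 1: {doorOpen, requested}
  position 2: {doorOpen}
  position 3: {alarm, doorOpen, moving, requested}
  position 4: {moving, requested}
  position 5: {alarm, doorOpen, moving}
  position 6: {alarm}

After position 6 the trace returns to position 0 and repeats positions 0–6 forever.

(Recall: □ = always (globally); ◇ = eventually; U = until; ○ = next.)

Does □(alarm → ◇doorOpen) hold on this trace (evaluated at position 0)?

Satisfied

alarm → ◇doorOpen holds at every position 0..6, and those are all positions ever visited, so □(alarm → ◇doorOpen) holds.
Positions where alarm holds: 0, 3, 5, 6.
Check ◇doorOpen at each: 0→ok, 3→ok, 5→ok, 6→ok.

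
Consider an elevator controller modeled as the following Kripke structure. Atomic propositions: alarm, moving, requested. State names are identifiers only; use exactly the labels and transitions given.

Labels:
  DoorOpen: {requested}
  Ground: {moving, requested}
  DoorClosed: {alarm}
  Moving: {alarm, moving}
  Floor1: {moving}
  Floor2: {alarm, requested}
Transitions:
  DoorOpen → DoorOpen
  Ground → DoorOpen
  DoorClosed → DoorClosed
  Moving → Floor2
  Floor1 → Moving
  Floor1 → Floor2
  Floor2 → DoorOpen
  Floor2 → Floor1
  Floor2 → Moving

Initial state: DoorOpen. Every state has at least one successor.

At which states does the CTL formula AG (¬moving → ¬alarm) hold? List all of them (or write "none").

States satisfying ¬moving → ¬alarm: {DoorOpen, Ground, Moving, Floor1}.
States satisfying AG (¬moving → ¬alarm): {DoorOpen, Ground}.

{DoorOpen, Ground}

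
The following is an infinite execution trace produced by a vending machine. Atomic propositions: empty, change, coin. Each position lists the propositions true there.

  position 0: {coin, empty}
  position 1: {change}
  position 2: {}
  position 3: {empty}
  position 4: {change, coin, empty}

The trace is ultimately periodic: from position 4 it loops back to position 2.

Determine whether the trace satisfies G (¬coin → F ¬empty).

Yes

¬coin → F ¬empty holds at every position 0..4, and those are all positions ever visited, so G (¬coin → F ¬empty) holds.
Positions where ¬coin holds: 1, 2, 3.
Check F ¬empty at each: 1→ok, 2→ok, 3→ok.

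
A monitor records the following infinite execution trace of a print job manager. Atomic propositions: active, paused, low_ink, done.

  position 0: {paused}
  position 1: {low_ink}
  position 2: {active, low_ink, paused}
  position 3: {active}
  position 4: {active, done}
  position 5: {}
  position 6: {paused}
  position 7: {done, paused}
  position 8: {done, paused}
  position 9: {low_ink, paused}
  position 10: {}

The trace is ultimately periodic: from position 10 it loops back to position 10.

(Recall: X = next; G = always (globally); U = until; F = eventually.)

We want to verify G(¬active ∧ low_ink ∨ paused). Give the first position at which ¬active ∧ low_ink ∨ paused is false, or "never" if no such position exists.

Check ¬active ∧ low_ink ∨ paused at each position in order: 0 ✓, 1 ✓, 2 ✓.
At position 3 the labels are {active}, so ¬active ∧ low_ink ∨ paused is false there. This is the first violation.

3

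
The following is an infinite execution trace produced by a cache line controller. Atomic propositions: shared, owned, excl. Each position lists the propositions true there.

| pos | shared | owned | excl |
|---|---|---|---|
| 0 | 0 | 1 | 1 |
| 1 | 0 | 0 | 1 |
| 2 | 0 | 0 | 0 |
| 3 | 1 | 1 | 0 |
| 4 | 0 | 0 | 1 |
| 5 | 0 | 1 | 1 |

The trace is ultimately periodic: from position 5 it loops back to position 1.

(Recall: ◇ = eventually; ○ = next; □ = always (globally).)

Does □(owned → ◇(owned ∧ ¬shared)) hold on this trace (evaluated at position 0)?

owned → ◇(owned ∧ ¬shared) holds at every position 0..5, and those are all positions ever visited, so □(owned → ◇(owned ∧ ¬shared)) holds.
Positions where owned holds: 0, 3, 5.
Check ◇(owned ∧ ¬shared) at each: 0→ok, 3→ok, 5→ok.

Holds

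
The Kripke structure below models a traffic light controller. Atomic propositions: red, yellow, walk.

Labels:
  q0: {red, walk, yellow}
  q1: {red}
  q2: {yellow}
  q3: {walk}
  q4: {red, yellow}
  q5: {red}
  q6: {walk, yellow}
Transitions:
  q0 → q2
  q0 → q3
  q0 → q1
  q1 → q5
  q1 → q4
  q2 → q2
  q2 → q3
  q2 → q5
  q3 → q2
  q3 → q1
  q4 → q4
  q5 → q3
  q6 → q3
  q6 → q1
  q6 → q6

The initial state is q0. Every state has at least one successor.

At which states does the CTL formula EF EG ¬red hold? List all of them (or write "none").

{q0, q1, q2, q3, q5, q6}

States satisfying EG ¬red: {q2, q3, q6}.
States satisfying EF EG ¬red: {q0, q1, q2, q3, q5, q6}.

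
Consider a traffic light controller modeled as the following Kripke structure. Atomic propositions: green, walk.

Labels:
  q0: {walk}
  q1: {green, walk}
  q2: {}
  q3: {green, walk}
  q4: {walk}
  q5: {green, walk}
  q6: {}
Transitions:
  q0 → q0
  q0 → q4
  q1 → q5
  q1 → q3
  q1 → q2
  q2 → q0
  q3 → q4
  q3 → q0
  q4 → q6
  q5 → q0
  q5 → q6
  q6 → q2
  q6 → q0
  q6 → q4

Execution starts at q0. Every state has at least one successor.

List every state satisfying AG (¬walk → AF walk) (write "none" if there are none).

{q0, q1, q2, q3, q4, q5, q6}

States satisfying ¬walk → AF walk: {q0, q1, q2, q3, q4, q5, q6}.
States satisfying AG (¬walk → AF walk): {q0, q1, q2, q3, q4, q5, q6}.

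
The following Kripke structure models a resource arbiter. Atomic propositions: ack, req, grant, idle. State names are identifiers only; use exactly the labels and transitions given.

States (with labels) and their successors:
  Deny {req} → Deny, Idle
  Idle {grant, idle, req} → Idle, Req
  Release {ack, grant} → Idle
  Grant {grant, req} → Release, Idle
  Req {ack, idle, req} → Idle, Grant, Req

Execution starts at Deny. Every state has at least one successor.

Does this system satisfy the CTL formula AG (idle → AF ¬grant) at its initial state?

No

States satisfying idle → AF ¬grant: {Deny, Release, Grant, Req}.
States satisfying AG (idle → AF ¬grant): ∅.
Idle is reachable from Deny and violates idle → AF ¬grant, so AG fails at Deny.
Deny ∉ Sat(AG (idle → AF ¬grant)).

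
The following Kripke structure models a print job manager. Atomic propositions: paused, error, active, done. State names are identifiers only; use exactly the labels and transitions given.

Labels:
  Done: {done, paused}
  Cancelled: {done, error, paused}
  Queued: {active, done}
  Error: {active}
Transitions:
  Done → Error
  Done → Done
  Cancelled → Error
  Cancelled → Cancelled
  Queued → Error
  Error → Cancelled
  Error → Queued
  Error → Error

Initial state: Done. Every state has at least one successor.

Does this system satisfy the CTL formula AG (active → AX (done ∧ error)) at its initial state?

No

States satisfying active → AX (done ∧ error): {Done, Cancelled}.
States satisfying AG (active → AX (done ∧ error)): ∅.
Error is reachable from Done and violates active → AX (done ∧ error), so AG fails at Done.
Done ∉ Sat(AG (active → AX (done ∧ error))).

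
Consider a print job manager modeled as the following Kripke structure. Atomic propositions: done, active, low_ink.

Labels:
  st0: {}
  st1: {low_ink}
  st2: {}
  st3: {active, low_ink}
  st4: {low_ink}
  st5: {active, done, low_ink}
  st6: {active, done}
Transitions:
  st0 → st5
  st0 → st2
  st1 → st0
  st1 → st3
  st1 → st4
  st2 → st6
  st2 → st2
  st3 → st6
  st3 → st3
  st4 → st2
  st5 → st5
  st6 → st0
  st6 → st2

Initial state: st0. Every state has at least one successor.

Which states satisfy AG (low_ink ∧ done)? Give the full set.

{st5}

States satisfying low_ink ∧ done: {st5}.
States satisfying AG (low_ink ∧ done): {st5}.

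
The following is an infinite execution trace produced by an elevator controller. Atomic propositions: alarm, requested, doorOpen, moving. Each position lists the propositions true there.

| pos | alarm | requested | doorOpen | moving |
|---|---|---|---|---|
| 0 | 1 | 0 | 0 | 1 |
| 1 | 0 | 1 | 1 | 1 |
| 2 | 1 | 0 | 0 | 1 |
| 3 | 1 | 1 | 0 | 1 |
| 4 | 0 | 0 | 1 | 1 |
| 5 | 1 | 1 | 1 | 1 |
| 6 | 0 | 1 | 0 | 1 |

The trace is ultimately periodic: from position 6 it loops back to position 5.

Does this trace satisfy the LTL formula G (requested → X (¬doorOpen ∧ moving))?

requested → X (¬doorOpen ∧ moving) must hold at every position from 0 onward. It fails at position 3, so G (requested → X (¬doorOpen ∧ moving)) is false.
Positions where requested holds: 1, 3, 5, 6.
Check X (¬doorOpen ∧ moving) at each: 1→ok, 3→fails, 5→ok, 6→fails.

No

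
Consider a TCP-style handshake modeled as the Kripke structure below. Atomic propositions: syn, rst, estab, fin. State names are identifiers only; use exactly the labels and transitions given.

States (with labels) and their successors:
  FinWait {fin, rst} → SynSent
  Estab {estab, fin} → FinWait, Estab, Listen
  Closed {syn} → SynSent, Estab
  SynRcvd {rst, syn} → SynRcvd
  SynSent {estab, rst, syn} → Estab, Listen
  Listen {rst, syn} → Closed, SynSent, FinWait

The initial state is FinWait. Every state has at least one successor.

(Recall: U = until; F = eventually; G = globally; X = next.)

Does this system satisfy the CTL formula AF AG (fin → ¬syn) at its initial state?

States satisfying AG (fin → ¬syn): {FinWait, Estab, Closed, SynRcvd, SynSent, Listen}.
States satisfying AF AG (fin → ¬syn): {FinWait, Estab, Closed, SynRcvd, SynSent, Listen}.
FinWait ∈ Sat(AF AG (fin → ¬syn)).

Yes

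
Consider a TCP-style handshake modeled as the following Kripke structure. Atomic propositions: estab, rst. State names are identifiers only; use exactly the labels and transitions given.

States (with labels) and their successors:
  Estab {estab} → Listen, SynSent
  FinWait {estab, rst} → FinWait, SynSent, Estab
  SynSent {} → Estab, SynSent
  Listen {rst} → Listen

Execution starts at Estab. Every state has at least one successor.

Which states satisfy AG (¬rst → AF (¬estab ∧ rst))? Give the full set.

{Listen}

States satisfying ¬rst → AF (¬estab ∧ rst): {FinWait, Listen}.
States satisfying AG (¬rst → AF (¬estab ∧ rst)): {Listen}.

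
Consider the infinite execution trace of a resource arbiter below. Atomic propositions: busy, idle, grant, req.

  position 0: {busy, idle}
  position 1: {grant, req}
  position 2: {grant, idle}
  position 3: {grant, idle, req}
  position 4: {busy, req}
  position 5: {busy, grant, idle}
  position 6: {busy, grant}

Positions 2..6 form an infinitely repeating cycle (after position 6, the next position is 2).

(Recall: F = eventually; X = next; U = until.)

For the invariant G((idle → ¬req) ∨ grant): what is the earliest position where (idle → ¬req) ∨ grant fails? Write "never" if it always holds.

(idle → ¬req) ∨ grant holds at every position 0..6, and those are all the positions the trace ever visits, so the invariant G((idle → ¬req) ∨ grant) is never violated.

never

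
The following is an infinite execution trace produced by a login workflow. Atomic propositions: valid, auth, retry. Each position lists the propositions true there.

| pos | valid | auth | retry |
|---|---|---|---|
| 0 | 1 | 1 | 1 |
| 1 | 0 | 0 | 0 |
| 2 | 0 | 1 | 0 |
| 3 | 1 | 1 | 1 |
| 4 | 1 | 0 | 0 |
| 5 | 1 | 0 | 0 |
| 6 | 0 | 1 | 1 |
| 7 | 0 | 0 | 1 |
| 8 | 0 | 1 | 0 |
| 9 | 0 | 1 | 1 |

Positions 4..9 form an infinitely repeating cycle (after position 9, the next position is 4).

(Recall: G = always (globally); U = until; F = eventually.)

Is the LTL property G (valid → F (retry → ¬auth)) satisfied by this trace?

valid → F (retry → ¬auth) holds at every position 0..9, and those are all positions ever visited, so G (valid → F (retry → ¬auth)) holds.
Positions where valid holds: 0, 3, 4, 5.
Check F (retry → ¬auth) at each: 0→ok, 3→ok, 4→ok, 5→ok.

Holds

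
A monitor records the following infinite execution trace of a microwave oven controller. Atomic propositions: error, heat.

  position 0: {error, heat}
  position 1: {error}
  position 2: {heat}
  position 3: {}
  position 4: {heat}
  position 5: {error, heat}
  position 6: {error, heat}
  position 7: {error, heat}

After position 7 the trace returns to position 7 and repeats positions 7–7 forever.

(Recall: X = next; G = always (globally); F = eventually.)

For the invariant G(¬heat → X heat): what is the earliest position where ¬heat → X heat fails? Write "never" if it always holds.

¬heat → X heat holds at every position 0..7, and those are all the positions the trace ever visits, so the invariant G(¬heat → X heat) is never violated.

never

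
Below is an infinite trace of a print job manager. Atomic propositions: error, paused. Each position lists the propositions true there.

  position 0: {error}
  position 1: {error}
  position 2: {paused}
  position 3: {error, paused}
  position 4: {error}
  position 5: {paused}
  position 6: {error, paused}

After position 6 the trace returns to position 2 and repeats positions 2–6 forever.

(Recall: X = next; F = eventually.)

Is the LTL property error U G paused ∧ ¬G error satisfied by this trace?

Violated

Walking from position 0: at position 2, G paused has not yet held and error fails, so error U G paused is false.
At position 0: error U G paused is false; ¬G error is true; so error U G paused ∧ ¬G error is false.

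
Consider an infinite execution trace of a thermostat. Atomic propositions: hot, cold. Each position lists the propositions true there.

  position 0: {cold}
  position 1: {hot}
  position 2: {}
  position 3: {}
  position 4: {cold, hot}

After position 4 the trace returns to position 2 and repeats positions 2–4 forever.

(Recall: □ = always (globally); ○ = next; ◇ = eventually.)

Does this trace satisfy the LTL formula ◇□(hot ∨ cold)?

Violated

□(hot ∨ cold) is false at every position 0..4, so it never becomes true and ◇□(hot ∨ cold) fails.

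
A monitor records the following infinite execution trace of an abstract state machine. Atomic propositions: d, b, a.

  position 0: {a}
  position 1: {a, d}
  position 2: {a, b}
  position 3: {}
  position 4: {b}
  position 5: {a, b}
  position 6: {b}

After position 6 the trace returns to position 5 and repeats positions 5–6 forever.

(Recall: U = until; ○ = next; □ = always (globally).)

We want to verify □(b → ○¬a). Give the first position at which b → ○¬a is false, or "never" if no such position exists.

Check b → ○¬a at each position in order: 0 ✓, 1 ✓, 2 ✓, 3 ✓.
At position 4 the labels are {b} and the next position 5 has {a, b}, so b → ○¬a is false there. This is the first violation.

4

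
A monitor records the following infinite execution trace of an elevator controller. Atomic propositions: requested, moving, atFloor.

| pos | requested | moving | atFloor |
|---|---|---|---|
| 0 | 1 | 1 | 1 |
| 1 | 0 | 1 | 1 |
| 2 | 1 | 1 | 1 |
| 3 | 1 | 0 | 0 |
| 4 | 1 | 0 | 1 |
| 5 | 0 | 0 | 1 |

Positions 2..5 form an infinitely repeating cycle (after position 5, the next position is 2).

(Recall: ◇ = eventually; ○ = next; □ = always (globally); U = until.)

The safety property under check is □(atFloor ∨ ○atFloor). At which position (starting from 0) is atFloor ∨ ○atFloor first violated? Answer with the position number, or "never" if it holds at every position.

atFloor ∨ ○atFloor holds at every position 0..5, and those are all the positions the trace ever visits, so the invariant □(atFloor ∨ ○atFloor) is never violated.

never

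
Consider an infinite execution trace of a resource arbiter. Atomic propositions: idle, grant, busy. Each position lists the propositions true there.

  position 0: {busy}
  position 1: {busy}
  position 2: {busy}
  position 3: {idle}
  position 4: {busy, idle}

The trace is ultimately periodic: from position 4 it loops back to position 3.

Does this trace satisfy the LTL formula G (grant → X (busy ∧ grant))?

grant → X (busy ∧ grant) holds at every position 0..4, and those are all positions ever visited, so G (grant → X (busy ∧ grant)) holds.

Holds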